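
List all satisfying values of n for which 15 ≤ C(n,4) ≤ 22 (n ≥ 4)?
6

Working:
C(5,4)=5; C(6,4)=15; C(7,4)=35. So valid n = 6.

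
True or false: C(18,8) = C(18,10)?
True
C(18,8) = C(18,18-8) by the symmetry property; both equal 43,758.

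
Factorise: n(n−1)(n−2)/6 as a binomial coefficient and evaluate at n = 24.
C(n,3); C(24,3) = 2,024
n(n−1)(n−2)/6 = n!/(3!(n−3)!) = C(n,3). At n = 24: C(24,3) = 2,024.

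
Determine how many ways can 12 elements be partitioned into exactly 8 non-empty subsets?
159,027

Solution: This equals S(12,8), the Stirling number of the 2nd kind.
Using the Stirling recurrence: S(n,k) = k·S(n-1,k) + S(n-1,k-1)
S(12,8) = 8·S(11,8) + S(11,7)
         = 8·11880 + 63987
         = 95040 + 63987
         = 159,027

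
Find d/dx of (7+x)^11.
11(7+x)^10

Working:
Using the power rule: d/dx (7+x)^11 = 11(7+x)^{10}.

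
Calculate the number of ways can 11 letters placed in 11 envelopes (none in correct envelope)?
14,684,570

Solution: Using D(n) = (n-1)[D(n-1) + D(n-2)]:
D(11) = (11-1) × [D(10) + D(9)]
      = 10 × [1334961 + 133496]
      = 10 × 1468457
      = 14,684,570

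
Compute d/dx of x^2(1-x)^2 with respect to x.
2x^1(1-x)^2 - 2x^2(1-x)^1

Reasoning: Product rule: 2x^{1}(1-x)^{2} + x^2·(-2)(1-x)^{1}.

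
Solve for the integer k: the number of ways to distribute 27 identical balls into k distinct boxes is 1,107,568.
Stars and bars: the count is C(27+k−1, k−1), increasing in k. k=5: C(31,4) = 31,465, k=6: C(32,5) = 201,376, k=7: C(33,6) = 1,107,568 ✓. So k = 7.

Answer: 7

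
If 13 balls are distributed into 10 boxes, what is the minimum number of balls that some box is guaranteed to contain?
2

Working:
Pigeonhole: ⌈13/10⌉ = 2.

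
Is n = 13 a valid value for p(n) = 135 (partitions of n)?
Pentagonal recurrence p(n) = p(n−1) + p(n−2) − p(n−5) − p(n−7) + …: p(13) = p(12) + p(11) − p(8) − p(6) + p(1) = 77 + 56 − 22 − 11 + 1 = 101, which does not equal 135.
Final answer: No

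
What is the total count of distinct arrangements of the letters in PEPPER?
60

Word has 6 letters (P=3, E=2, R=1). Arrangements: 6!/Π(k!) = 60.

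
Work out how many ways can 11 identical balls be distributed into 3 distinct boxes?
78

Solution: C(11+3-1, 3-1) = C(13, 2) = 78.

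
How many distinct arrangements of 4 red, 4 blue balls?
70

Reasoning: Multinomial: 8!/(4! × 4!) = 70.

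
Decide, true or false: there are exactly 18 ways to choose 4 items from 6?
C(6,4) = 15 ≠ 18.

Answer: False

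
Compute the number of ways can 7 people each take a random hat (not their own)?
1,854

Reasoning: Using D(n) = (n-1)[D(n-1) + D(n-2)]:
D(7) = (7-1) × [D(6) + D(5)]
      = 6 × [265 + 44]
      = 6 × 309
      = 1,854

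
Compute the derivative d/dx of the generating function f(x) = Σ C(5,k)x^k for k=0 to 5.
Term-by-term differentiation gives Σ k·C(5,k)x^{k-1} for k=1 to 5.
Final answer: Σ k·C(5,k)x^(k-1) for k=1 to 5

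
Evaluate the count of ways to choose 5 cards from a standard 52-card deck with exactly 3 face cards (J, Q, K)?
171,600

Working:
12 face cards and 40 non-face cards: C(12,3) × C(40,2) = 220 × 780 = 171,600.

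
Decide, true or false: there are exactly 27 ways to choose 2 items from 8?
False

Working:
C(8,2) = 28 ≠ 27.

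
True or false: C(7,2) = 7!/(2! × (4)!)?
False

Explanation: The correct denominator is 2!×5!, giving C(7,2) = 21; the stated RHS is 7!/(2!×4!) = 105 ≠ 21, so the statement does not hold.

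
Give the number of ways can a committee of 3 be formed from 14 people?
C(14,3) = 14! / (3! × (14-3)!)
         = 14! / (3! × 11!)
         = 364

Answer: 364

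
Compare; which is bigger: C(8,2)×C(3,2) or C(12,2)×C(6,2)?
C(12,2)×C(6,2)

Solution: C(8,2)×C(3,2)=84, C(12,2)×C(6,2)=990.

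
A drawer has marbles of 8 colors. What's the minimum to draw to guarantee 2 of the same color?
9

Solution: Worst case: 1 of each = 8. One more: 9.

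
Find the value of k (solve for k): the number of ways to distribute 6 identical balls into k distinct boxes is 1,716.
Stars and bars: the count is C(6+k−1, k−1), increasing in k. k=6: C(11,5) = 462, k=7: C(12,6) = 924, k=8: C(13,7) = 1,716 ✓. So k = 8.
Final answer: 8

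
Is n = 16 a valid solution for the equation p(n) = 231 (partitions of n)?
Pentagonal recurrence p(n) = p(n−1) + p(n−2) − p(n−5) − p(n−7) + …: p(16) = p(15) + p(14) − p(11) − p(9) + p(4) + p(1) = 176 + 135 − 56 − 30 + 5 + 1 = 231, which equals 231.
Final answer: Yes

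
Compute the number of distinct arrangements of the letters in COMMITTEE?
45,360
Word has 9 letters (C=1, O=1, M=2, I=1, T=2, E=2). Arrangements: 9!/Π(k!) = 45,360.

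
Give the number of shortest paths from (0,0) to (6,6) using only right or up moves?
924

Working:
Choose 6 rights from 12 moves: C(12,6) = 924.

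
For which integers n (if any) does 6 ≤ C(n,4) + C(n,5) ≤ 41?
5, 6

C(4,4)+C(4,5)=1; C(5,4)+C(5,5)=6; C(6,4)+C(6,5)=21; C(7,4)+C(7,5)=56. So valid n = 5, 6.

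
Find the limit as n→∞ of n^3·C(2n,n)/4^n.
∞

Solution: C(2n,n) ~ 4^n/√(πn), so n^3·C(2n,n)/4^n ~ n^(3 − 1/2)/√π → ∞.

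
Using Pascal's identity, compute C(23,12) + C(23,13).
C(23,12) + C(23,13) = C(24,13) = 2,496,144.

Answer: 2,496,144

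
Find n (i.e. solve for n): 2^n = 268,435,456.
28

Explanation: 268,435,456 = 1,024 × 1,024 × 256 = 2^10 × 2^10 × 2^8 = 2^28, so n = 28.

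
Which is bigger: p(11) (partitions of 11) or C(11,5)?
C(11,5)

Working:
Pentagonal recurrence p(n) = p(n−1) + p(n−2) − p(n−5) − p(n−7) + …: p(11) = p(10) + p(9) − p(6) − p(4) = 42 + 30 − 11 − 5 = 56; C(11,5) = 462.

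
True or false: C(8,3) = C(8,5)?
True

Solution: C(8,3) = C(8,8-3) by the symmetry property; both equal 56.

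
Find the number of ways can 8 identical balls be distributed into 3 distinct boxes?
45
C(8+3-1, 3-1) = C(10, 2) = 45.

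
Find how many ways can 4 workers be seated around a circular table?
6

Explanation: Circular arrangements: (4-1)! = 6.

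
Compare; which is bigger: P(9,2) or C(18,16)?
C(18,16)
P(9,2)=72, C(18,16)=153.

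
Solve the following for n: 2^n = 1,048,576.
20

Explanation: 1,048,576 = 1,024 × 1,024 = 2^10 × 2^10 = 2^20, so n = 20.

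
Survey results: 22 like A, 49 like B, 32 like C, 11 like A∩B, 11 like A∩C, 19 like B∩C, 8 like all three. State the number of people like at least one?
70
|A∪B∪C| = 22+49+32-11-11-19+8 = 70.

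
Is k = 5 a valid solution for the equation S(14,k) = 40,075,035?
Yes

Solution: S(14,5) = 5·S(13,5) + S(13,4) = 5·7,508,501 + 2,532,530 = 40,075,035, which equals 40,075,035.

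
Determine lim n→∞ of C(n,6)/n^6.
1/720

Solution: C(n,6) ≈ n^6/6! for large n. Limit = 1/6! = 1/720.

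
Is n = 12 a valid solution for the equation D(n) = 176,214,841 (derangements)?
Yes

Explanation: D(12) = (12-1)·[D(11) + D(10)] = 11·[14,684,570 + 1,334,961] = 176,214,841, which equals 176,214,841.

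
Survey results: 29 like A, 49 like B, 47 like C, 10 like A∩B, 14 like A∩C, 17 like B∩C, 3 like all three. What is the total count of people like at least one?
87

Reasoning: |A∪B∪C| = 29+49+47-10-14-17+3 = 87.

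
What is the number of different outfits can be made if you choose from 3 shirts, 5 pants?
By the multiplication principle: 3 × 5 = 15.
Final answer: 15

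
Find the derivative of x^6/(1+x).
Quotient rule: [6x^{5}(1+x) - x^6]/(1+x)².
Final answer: (6x^5(1+x) - x^6)/(1+x)²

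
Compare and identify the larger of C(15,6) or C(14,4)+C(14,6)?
C(15,6)

C(15,6)=5,005; C(14,4)+C(14,6)=1,001+3,003=4,004.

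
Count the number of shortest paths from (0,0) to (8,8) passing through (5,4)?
4,410
To (5,4): C(9,5)=126. From there: C(7,3)=35. Total: 4,410.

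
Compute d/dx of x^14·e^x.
(14x^13 + x^14)e^x

Explanation: Product rule: d/dx[x^14]·e^x + x^14·d/dx[e^x] = 14x^{13}e^x + x^14e^x.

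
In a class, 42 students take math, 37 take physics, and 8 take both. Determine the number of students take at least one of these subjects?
|A∪B| = |A|+|B|-|A∩B| = 42+37-8 = 71.

Answer: 71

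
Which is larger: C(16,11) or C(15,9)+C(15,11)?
C(15,9)+C(15,11)

C(16,11)=4,368; C(15,9)+C(15,11)=5,005+1,365=6,370.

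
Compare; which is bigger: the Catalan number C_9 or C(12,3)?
C_9 = C(18,9)/(9+1) = 48,620/10 = 4,862; C(12,3) = 220.
Final answer: C_9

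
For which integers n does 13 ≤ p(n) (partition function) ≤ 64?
7, 8, 9, 10, 11

Solution: Tabulating p(n) via p(n) = p(n−1) + p(n−2) − p(n−5) − p(n−7) + …: p(6)=11; p(7)=15; p(8)=22; p(9)=30; p(10)=42; p(11)=56; p(12)=77. So valid n = 7, 8, 9, 10, 11.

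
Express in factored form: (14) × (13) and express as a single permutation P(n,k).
P(14,2) = 14!/(12)!
Product of 2 consecutive descending integers starting at 14: P(14,2) = 14!/12! = 182.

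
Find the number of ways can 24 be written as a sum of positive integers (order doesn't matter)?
1,575
Pentagonal recurrence p(n) = p(n−1) + p(n−2) − p(n−5) − p(n−7) + …: p(24) = p(23) + p(22) − p(19) − p(17) + p(12) + p(9) − p(2) = 1,255 + 1,002 − 490 − 297 + 77 + 30 − 2 = 1,575.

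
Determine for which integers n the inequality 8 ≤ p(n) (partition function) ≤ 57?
6, 7, 8, 9, 10, 11

Tabulating p(n) via p(n) = p(n−1) + p(n−2) − p(n−5) − p(n−7) + …: p(5)=7; p(6)=11; p(7)=15; p(8)=22; p(9)=30; p(10)=42; p(11)=56; p(12)=77. So valid n = 6, 7, 8, 9, 10, 11.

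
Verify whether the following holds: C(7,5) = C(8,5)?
False

Reasoning: LHS = C(7,5) = 21; RHS = C(8,5) = 56. 21 ≠ 56, so the statement does not hold.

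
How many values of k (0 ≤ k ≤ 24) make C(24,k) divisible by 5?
0

Checking C(24,k) mod 5 for k = 0..24: none are divisible by 5. Count = 0.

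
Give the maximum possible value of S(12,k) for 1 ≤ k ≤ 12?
1,379,400

Solution: Row S(12,k) for k = 1..12 (via S(n,k) = k·S(n−1,k) + S(n−1,k−1)): 1, 2,047, 86,526, 611,501, 1,379,400, 1,323,652, 627,396, 159,027, 22,275, 1,705, 66, 1. The row is unimodal; maximum at k = 5: 1,379,400.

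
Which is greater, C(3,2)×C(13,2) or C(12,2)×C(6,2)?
C(12,2)×C(6,2)

Solution: C(3,2)×C(13,2)=234, C(12,2)×C(6,2)=990.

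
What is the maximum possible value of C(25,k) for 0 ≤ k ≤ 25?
5,200,300

Working:
Maximum at k = 12 or k = 13: C(25,12) = 5,200,300.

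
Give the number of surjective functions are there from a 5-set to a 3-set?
150

Explanation: Onto functions = 3! × S(5,3)
First compute S(5,3) via recurrence:
Using the Stirling recurrence: S(n,k) = k·S(n-1,k) + S(n-1,k-1)
S(5,3) = 3·S(4,3) + S(4,2)
         = 3·6 + 7
         = 18 + 7
         = 25
Then: 6 × 25 = 150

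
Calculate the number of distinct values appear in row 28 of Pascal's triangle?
Row 28 has entries C(28,0)..C(28,28); by symmetry C(28,k)=C(28,28-k), giving 15 distinct values.

Answer: 15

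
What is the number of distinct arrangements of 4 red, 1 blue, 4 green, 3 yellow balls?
138,600

Reasoning: Multinomial: 12!/(4! × 1! × 4! × 3!) = 138,600.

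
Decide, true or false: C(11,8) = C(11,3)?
Symmetry C(n,k) = C(n,n-k): C(11,8) = 165 and C(11,3) = 165. Both sides agree, so the statement holds.

Answer: True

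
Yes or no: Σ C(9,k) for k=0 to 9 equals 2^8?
No

Reasoning: Binomial theorem: Σ C(9,k) = (1+1)^9 = 2^9 = 512; RHS 2^8 = 256.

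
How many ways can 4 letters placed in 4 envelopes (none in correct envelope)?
9
Using D(n) = (n-1)[D(n-1) + D(n-2)]:
D(4) = (4-1) × [D(3) + D(2)]
      = 3 × [2 + 1]
      = 3 × 3
      = 9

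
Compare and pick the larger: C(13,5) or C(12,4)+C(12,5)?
Equal

Explanation: By Pascal's identity: C(13,5) = C(12,4)+C(12,5) = 1,287. Equal.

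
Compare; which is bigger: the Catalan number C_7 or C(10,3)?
C_7

C_7 = C(14,7)/(7+1) = 3,432/8 = 429; C(10,3) = 120.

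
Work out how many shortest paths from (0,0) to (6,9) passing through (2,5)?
1,470

Explanation: To (2,5): C(7,2)=21. From there: C(8,4)=70. Total: 1,470.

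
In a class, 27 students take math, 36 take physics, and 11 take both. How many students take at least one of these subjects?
|A∪B| = |A|+|B|-|A∩B| = 27+36-11 = 52.

Answer: 52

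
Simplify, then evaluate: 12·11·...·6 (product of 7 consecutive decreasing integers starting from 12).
3,991,680

Explanation: This is P(12,7) = 12!/(5)! = 3,991,680.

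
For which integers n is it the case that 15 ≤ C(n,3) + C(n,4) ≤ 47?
5, 6

Solution: C(4,3)+C(4,4)=5; C(5,3)+C(5,4)=15; C(6,3)+C(6,4)=35; C(7,3)+C(7,4)=70. So valid n = 5, 6.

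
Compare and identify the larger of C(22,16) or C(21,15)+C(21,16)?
Equal

Explanation: By Pascal's identity: C(22,16) = C(21,15)+C(21,16) = 74,613. Equal.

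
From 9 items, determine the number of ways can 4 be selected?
126
C(9,4) = 9! / (4! × (9-4)!)
         = 9! / (4! × 5!)
         = 126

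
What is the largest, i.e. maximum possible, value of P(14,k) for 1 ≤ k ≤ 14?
87,178,291,200

Reasoning: P(14,k) increases in k, so maximum at k = 14: 14! = 87,178,291,200.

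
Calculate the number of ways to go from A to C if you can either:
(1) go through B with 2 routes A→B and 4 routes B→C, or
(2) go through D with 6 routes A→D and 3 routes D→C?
26

Solution: Route via B: 2×4=8. Route via D: 6×3=18. Total: 26.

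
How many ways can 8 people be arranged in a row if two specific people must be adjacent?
Treat pair as unit: (8-1)! arrangements × 2 internal orders = 10,080.

Answer: 10,080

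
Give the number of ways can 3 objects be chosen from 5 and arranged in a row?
60

Working:
P(5,3) = 5!/(5-3)! = 60.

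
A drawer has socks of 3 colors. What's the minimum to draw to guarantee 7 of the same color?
Worst case: 6 of each = 18. One more: 19.
Final answer: 19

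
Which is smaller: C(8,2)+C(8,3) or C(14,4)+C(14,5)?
C(8,2)+C(8,3)

Reasoning: First=84, Second=3,003.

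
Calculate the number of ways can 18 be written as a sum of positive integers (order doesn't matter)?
385

Explanation: Pentagonal recurrence p(n) = p(n−1) + p(n−2) − p(n−5) − p(n−7) + …: p(18) = p(17) + p(16) − p(13) − p(11) + p(6) + p(3) = 297 + 231 − 101 − 56 + 11 + 3 = 385.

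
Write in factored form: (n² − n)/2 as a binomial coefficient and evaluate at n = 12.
C(n,2); C(12,2) = 66

Explanation: (n² − n)/2 = n(n−1)/2 = C(n,2). At n = 12: C(12,2) = 66.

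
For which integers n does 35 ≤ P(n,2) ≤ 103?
P(6,2)=30; P(7,2)=42; P(8,2)=56; P(9,2)=72; P(10,2)=90; P(11,2)=110. So valid n = 7, 8, 9, 10.
Final answer: 7, 8, 9, 10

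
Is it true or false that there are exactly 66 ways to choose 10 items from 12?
True

Solution: C(12,10) = 66.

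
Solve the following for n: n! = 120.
n! is strictly increasing. 3! = 6, 4! = 24, 5! = 120 ✓. So n = 5.
Final answer: 5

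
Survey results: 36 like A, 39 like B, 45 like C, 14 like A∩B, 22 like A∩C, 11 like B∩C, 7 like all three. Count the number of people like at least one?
80

Reasoning: |A∪B∪C| = 36+39+45-14-22-11+7 = 80.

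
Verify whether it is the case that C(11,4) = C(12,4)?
False

Explanation: LHS = C(11,4) = 330; RHS = C(12,4) = 495. 330 ≠ 495, so the statement does not hold.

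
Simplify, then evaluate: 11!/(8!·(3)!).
This is C(11,8) = 165.
Final answer: 165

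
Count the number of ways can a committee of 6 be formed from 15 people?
5,005

Working:
C(15,6) = 15! / (6! × (15-6)!)
         = 15! / (6! × 9!)
         = 5,005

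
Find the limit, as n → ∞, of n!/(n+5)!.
n!/(n+5)! = 1/[(n+1)(n+2)···(n+5)] → 0 as n → ∞.
Final answer: 0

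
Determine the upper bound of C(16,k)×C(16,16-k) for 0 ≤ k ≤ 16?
165,636,900
C(16,k)·C(16,16-k) = C(16,k)², maximised at the centre k = 8: C(16,8)² = 165,636,900.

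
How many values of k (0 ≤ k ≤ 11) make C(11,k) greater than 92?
6

Working:
Row 11 is unimodal and symmetric about k=11/2. C(11,2)=55 ≤ 92; C(11,3)=165 > 92; by symmetry C(11,k) > 92 for k = 3..8. That's 8 - 3 + 1 = 6 values.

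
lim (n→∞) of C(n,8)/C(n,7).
∞
C(n,8)/C(n,7) = (n-7)/8 → ∞ as n → ∞.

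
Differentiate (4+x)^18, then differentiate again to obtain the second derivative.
First derivative: 18(4+x)^{17}. Second derivative: 18·17·(4+x)^{16} = 306(4+x)^{16}.
Final answer: 306(4+x)^16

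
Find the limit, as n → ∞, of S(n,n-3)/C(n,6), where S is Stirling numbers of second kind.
15

Solution: The leading term of S(n,n-3) as a polynomial in n is (5)!!·C(n,6), so the ratio → (5)!! = 15.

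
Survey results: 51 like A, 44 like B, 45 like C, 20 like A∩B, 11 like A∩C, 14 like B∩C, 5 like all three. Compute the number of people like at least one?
100

Explanation: |A∪B∪C| = 51+44+45-20-11-14+5 = 100.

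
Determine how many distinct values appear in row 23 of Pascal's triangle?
Row 23 has entries C(23,0)..C(23,23); by symmetry C(23,k)=C(23,23-k), giving 12 distinct values.
Final answer: 12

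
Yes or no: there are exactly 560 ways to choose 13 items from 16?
Yes

Solution: C(16,13) = 560.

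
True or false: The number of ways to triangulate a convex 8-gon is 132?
Triangulations of a convex 8-gon are counted by the Catalan number C_6: C_6 = C(12,6)/(6+1) = 924/7 = 132.

Answer: True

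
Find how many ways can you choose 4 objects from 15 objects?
1,365

Working:
C(15,4) = 15! / (4! × (15-4)!)
         = 15! / (4! × 11!)
         = 1,365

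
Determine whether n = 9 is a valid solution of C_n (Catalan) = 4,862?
Yes

Working:
C_9 = C(18,9)/(9+1) = 48,620/10 = 4,862, which equals 4,862.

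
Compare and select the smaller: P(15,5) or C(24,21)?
P(15,5)=360,360, C(24,21)=2,024.
Final answer: C(24,21)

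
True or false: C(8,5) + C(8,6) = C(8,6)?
Pascal's identity gives C(9,6) = 84, whereas C(8,6) = 28.

Answer: False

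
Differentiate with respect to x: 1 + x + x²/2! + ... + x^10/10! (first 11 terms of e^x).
1 + x + x²/2! + ... + x^9/9!

Differentiating term by term gives the first 10 terms of e^x.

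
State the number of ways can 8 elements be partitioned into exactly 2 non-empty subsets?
127

Reasoning: This equals S(8,2), the Stirling number of the 2nd kind.
Using the Stirling recurrence: S(n,k) = k·S(n-1,k) + S(n-1,k-1)
S(8,2) = 2·S(7,2) + S(7,1)
         = 2·63 + 1
         = 126 + 1
         = 127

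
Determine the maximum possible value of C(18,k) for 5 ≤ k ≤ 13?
48,620
C(18,k) is maximised at the centre of the row: C(18,9) = 48,620.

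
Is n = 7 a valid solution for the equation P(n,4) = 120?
No

Explanation: P(7,4) = 7·6·5·4 = 840, which does not equal 120.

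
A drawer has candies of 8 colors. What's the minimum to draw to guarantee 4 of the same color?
Worst case: 3 of each = 24. One more: 25.

Answer: 25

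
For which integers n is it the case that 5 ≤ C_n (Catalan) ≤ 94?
3, 4, 5
C_2=2; C_3=5; C_4=14; C_5=42; C_6=132. So valid n = 3, 4, 5.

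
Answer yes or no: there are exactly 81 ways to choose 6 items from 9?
No

Working:
C(9,6) = 84 ≠ 81.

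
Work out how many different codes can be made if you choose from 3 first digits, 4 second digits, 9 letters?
108

Explanation: By the multiplication principle: 3 × 4 × 9 = 108.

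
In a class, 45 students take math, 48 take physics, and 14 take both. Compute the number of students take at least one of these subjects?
|A∪B| = |A|+|B|-|A∩B| = 45+48-14 = 79.
Final answer: 79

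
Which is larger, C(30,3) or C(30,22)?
C(30,22)

Reasoning: C(30,3)=4,060, C(30,22)=5,852,925.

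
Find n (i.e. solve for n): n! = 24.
4

Working:
n! is strictly increasing. 2! = 2, 3! = 6, 4! = 24 ✓. So n = 4.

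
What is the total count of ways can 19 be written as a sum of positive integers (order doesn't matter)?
490
Pentagonal recurrence p(n) = p(n−1) + p(n−2) − p(n−5) − p(n−7) + …: p(19) = p(18) + p(17) − p(14) − p(12) + p(7) + p(4) = 385 + 297 − 135 − 77 + 15 + 5 = 490.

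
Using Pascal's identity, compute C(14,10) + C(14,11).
C(14,10) + C(14,11) = C(15,11) = 1,365.
Final answer: 1,365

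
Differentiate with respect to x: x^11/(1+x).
Quotient rule: [11x^{10}(1+x) - x^11]/(1+x)².

Answer: (11x^10(1+x) - x^11)/(1+x)²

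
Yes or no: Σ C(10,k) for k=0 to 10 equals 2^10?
Yes

Reasoning: Binomial theorem: Σ C(10,k) = (1+1)^10 = 2^10 = 1,024; RHS 2^10 = 1,024.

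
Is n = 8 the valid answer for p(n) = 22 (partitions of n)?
Yes

Reasoning: Pentagonal recurrence p(n) = p(n−1) + p(n−2) − p(n−5) − p(n−7) + …: p(8) = p(7) + p(6) − p(3) − p(1) = 15 + 11 − 3 − 1 = 22, which equals 22.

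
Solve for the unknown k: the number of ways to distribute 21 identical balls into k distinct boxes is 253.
3

Explanation: Stars and bars: the count is C(21+k−1, k−1), increasing in k. k=2: C(22,1) = 22, k=3: C(23,2) = 253 ✓. So k = 3.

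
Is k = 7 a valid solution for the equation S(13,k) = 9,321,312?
No

Working:
S(13,7) = 7·S(12,7) + S(12,6) = 7·627,396 + 1,323,652 = 5,715,424, which does not equal 9,321,312.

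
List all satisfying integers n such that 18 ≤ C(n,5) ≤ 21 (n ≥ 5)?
C(6,5)=6; C(7,5)=21; C(8,5)=56. So valid n = 7.

Answer: 7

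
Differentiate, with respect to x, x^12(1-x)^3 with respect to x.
12x^11(1-x)^3 - 3x^12(1-x)^2

Reasoning: Product rule: 12x^{11}(1-x)^{3} + x^12·(-3)(1-x)^{2}.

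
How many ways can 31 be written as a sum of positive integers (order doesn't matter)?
Pentagonal recurrence p(n) = p(n−1) + p(n−2) − p(n−5) − p(n−7) + …: p(31) = p(30) + p(29) − p(26) − p(24) + p(19) + p(16) − p(9) − p(5) = 5,604 + 4,565 − 2,436 − 1,575 + 490 + 231 − 30 − 7 = 6,842.

Answer: 6,842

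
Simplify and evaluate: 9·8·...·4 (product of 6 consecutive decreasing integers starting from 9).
60,480

Solution: This is P(9,6) = 9!/(3)! = 60,480.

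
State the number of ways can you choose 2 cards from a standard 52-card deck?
1,326

C(52,2) = 1,326.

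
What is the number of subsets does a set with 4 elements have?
16

Each element can be included or excluded: 2^4 = 16.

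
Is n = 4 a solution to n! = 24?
Yes

Working:
4! = 4·3! = 4·6 = 24, which equals 24.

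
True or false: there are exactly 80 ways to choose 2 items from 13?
False

C(13,2) = 78 ≠ 80.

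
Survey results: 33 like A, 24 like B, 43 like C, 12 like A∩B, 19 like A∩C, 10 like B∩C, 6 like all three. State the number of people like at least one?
65

Solution: |A∪B∪C| = 33+24+43-12-19-10+6 = 65.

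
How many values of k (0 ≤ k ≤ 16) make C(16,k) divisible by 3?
5

Working:
Checking C(16,k) mod 3 for k = 0..16: divisible at k = 2, 5, 8, 11, 14. That's 5 values.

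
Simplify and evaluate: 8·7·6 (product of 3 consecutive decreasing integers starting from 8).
This is P(8,3) = 8!/(5)! = 336.
Final answer: 336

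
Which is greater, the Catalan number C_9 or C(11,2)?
C_9

Reasoning: C_9 = C(18,9)/(9+1) = 48,620/10 = 4,862; C(11,2) = 55.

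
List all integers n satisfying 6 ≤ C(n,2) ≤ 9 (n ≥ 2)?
4

Solution: C(3,2)=3; C(4,2)=6; C(5,2)=10. So valid n = 4.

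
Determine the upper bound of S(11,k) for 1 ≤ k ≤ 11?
Row S(11,k) for k = 1..11 (via S(n,k) = k·S(n−1,k) + S(n−1,k−1)): 1, 1,023, 28,501, 145,750, 246,730, 179,487, 63,987, 11,880, 1,155, 55, 1. The row is unimodal; maximum at k = 5: 246,730.
Final answer: 246,730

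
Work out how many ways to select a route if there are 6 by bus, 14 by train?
20

Solution: By the addition principle: 6 + 14 = 20.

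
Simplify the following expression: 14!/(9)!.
240,240

Explanation: This equals 14×13×...×10 = 240,240.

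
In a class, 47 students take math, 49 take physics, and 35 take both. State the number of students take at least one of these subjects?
|A∪B| = |A|+|B|-|A∩B| = 47+49-35 = 61.

Answer: 61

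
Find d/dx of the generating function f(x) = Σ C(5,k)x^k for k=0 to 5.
Σ k·C(5,k)x^(k-1) for k=1 to 5
Term-by-term differentiation gives Σ k·C(5,k)x^{k-1} for k=1 to 5.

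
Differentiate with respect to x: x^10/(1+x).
(10x^9(1+x) - x^10)/(1+x)²
Quotient rule: [10x^{9}(1+x) - x^10]/(1+x)².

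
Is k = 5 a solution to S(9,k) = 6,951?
Yes

Reasoning: S(9,5) = 5·S(8,5) + S(8,4) = 5·1,050 + 1,701 = 6,951, which equals 6,951.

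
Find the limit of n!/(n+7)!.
0

Reasoning: n!/(n+7)! = 1/[(n+1)(n+2)···(n+7)] → 0 as n → ∞.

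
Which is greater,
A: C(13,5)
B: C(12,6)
A
A=C(13,5)=1,287, B=C(12,6)=924.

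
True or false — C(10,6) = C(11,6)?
LHS = C(10,6) = 210; RHS = C(11,6) = 462. 210 ≠ 462, so the statement does not hold.

Answer: False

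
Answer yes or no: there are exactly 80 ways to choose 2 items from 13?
No

C(13,2) = 78 ≠ 80.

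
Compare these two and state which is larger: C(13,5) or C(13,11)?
C(13,5)

Reasoning: C(13,5)=1,287, C(13,11)=78.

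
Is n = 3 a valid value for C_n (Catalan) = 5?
Yes

Explanation: C_3 = C(6,3)/(3+1) = 20/4 = 5, which equals 5.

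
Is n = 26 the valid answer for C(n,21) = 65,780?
Yes

C(26,21) = 26·25·24·23·22·21·20·19·18·17·16·15·14·13·12·11·10·9·8·7·6/21! = 3,360,762,176,055,046,963,200,000/51,090,942,171,709,440,000 = 65,780, which equals 65,780.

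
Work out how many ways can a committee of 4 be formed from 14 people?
1,001

Explanation: C(14,4) = 14! / (4! × (14-4)!)
         = 14! / (4! × 10!)
         = 1,001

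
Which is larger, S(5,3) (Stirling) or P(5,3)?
S(5,3) = 3·S(4,3) + S(4,2) = 3·6 + 7 = 25; P(5,3) = 60.

Answer: P(5,3)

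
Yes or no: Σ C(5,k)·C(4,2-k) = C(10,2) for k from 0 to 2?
No

Vandermonde's identity gives C(9,2) = 36; RHS C(10,2) = 45.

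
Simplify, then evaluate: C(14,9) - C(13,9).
C(14,9) - C(13,9) = C(13,8) = 1,287.

Answer: 1,287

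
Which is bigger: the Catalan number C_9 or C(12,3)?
C_9
C_9 = C(18,9)/(9+1) = 48,620/10 = 4,862; C(12,3) = 220.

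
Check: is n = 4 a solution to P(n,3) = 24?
Yes
P(4,3) = 4·3·2 = 24, which equals 24.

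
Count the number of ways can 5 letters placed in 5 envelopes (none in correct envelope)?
Using D(n) = (n-1)[D(n-1) + D(n-2)]:
D(5) = (5-1) × [D(4) + D(3)]
      = 4 × [9 + 2]
      = 4 × 11
      = 44
Final answer: 44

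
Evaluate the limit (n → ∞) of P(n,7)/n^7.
1

P(n,7) = n(n-1)···(n-6) ≈ n^7 for large n. Limit = 1.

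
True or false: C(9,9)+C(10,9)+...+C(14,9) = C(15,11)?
False

Working:
Hockey stick identity gives Σ = C(15,10) = 3,003; RHS C(15,11) = 1,365.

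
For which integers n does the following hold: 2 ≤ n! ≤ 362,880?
2, 3, 4, 5, 6, 7, 8, 9

Solution: n! is strictly increasing; 2! = 2 and 9! = 362,880, so valid n = 2, 3, 4, 5, 6, 7, 8, 9.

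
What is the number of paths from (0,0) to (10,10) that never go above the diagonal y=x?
16,796

Solution: Counted by the Catalan number C_10: C_10 = C(20,10)/(10+1) = 184,756/11 = 16,796.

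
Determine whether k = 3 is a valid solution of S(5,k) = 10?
No

Solution: S(5,3) = 3·S(4,3) + S(4,2) = 3·6 + 7 = 25, which does not equal 10.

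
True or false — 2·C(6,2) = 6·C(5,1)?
True

Working:
Absorption identity k·C(n,k) = n·C(n-1,k-1). LHS = 2·15 = 30; RHS = 6·5 = 30.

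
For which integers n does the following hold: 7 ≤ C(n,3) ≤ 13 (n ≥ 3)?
C(4,3)=4; C(5,3)=10; C(6,3)=20. So valid n = 5.

Answer: 5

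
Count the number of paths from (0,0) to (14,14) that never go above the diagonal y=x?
2,674,440

Counted by the Catalan number C_14: C_14 = C(28,14)/(14+1) = 40,116,600/15 = 2,674,440.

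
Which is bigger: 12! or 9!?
12!=479,001,600, 9!=362,880. 12! > 9!.

Answer: 12!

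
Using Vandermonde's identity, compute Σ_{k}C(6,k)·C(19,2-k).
300

Explanation: = C(6+19,2) = C(25,2) = 300.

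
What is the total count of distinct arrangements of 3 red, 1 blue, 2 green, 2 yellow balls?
1,680

Solution: Multinomial: 8!/(3! × 1! × 2! × 2!) = 1,680.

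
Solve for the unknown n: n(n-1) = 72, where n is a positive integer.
9
n² − n − 72 = 0, so n = (1 ± √(1 + 4·72))/2 = (1 ± √289)/2 = (1 ± 17)/2, i.e. n = 9 or n = -8. Taking the positive root, n = 9 (check: 9×8 = 72).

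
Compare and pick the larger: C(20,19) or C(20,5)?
C(20,19)=20, C(20,5)=15,504.
Final answer: C(20,5)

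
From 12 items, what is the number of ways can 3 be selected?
C(12,3) = 12! / (3! × (12-3)!)
         = 12! / (3! × 9!)
         = 220

Answer: 220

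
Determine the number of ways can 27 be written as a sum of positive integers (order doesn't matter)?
Pentagonal recurrence p(n) = p(n−1) + p(n−2) − p(n−5) − p(n−7) + …: p(27) = p(26) + p(25) − p(22) − p(20) + p(15) + p(12) − p(5) − p(1) = 2,436 + 1,958 − 1,002 − 627 + 176 + 77 − 7 − 1 = 3,010.
Final answer: 3,010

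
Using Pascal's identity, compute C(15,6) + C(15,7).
11,440

C(15,6) + C(15,7) = C(16,7) = 11,440.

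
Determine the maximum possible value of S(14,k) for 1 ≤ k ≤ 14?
63,436,373

Solution: Row S(14,k) for k = 1..14 (via S(n,k) = k·S(n−1,k) + S(n−1,k−1)): 1, 8,191, 788,970, 10,391,745, 40,075,035, 63,436,373, 49,329,280, 20,912,320, 5,135,130, 752,752, 66,066, 3,367, 91, 1. The row is unimodal; maximum at k = 6: 63,436,373.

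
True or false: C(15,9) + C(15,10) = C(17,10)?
False

Working:
Pascal's identity gives C(16,10) = 8,008, whereas C(17,10) = 19,448.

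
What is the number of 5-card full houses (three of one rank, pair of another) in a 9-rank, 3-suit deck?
216

Working:
Triple rank: 9. Triple suits: C(3,3)=1. Pair rank: 8. Pair suits: C(3,2)=3. Total: 216.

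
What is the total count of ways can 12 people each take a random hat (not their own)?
176,214,841

Reasoning: Using D(n) = (n-1)[D(n-1) + D(n-2)]:
D(12) = (12-1) × [D(11) + D(10)]
      = 11 × [14684570 + 1334961]
      = 11 × 16019531
      = 176,214,841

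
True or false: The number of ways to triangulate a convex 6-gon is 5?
False

Explanation: Triangulations of a convex 6-gon are counted by the Catalan number C_4: C_4 = C(8,4)/(4+1) = 70/5 = 14.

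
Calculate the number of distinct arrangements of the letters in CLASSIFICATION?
1,816,214,400

Working:
Word has 14 letters (C=2, L=1, A=2, S=2, I=3, F=1, T=1, O=1, N=1). Arrangements: 14!/Π(k!) = 1,816,214,400.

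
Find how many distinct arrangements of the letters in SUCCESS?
Word has 7 letters (S=3, U=1, C=2, E=1). Arrangements: 7!/Π(k!) = 420.
Final answer: 420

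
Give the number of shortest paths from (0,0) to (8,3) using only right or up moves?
165

Choose 8 rights from 11 moves: C(11,8) = 165.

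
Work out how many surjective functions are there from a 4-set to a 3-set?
36

Working:
Onto functions = 3! × S(4,3)
First compute S(4,3) via recurrence:
Using the Stirling recurrence: S(n,k) = k·S(n-1,k) + S(n-1,k-1)
S(4,3) = 3·S(3,3) + S(3,2)
         = 3·1 + 3
         = 3 + 3
         = 6
Then: 6 × 6 = 36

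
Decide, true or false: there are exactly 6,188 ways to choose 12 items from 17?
True

Working:
C(17,12) = 6,188.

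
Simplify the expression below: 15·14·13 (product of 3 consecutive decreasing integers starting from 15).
2,730

Solution: This is P(15,3) = 15!/(12)! = 2,730.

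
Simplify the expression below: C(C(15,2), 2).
5,460

Explanation: C(15,2) = 105, then C(105, 2) = 5,460.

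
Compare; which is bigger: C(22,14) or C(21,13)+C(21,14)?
Equal

Working:
By Pascal's identity: C(22,14) = C(21,13)+C(21,14) = 319,770. Equal.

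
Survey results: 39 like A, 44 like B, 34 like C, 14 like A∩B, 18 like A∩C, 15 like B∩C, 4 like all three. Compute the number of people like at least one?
74

Explanation: |A∪B∪C| = 39+44+34-14-18-15+4 = 74.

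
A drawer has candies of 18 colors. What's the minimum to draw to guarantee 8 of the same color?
127

Working:
Worst case: 7 of each = 126. One more: 127.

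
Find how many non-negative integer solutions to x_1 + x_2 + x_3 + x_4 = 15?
C(15+4-1, 4-1) = 816.
Final answer: 816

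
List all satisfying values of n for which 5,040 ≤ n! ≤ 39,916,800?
n! is strictly increasing; 7! = 5,040 and 11! = 39,916,800, so valid n = 7, 8, 9, 10, 11.

Answer: 7, 8, 9, 10, 11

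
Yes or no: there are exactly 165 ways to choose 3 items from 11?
Yes

Explanation: C(11,3) = 165.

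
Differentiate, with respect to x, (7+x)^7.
7(7+x)^6

Using the power rule: d/dx (7+x)^7 = 7(7+x)^{6}.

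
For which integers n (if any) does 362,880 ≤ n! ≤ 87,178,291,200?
9, 10, 11, 12, 13, 14

Reasoning: n! is strictly increasing; 9! = 362,880 and 14! = 87,178,291,200, so valid n = 9, 10, 11, 12, 13, 14.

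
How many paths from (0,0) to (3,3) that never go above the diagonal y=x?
Counted by the Catalan number C_3: C_3 = C(6,3)/(3+1) = 20/4 = 5.

Answer: 5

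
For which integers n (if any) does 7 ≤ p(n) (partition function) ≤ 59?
5, 6, 7, 8, 9, 10, 11

Explanation: Tabulating p(n) via p(n) = p(n−1) + p(n−2) − p(n−5) − p(n−7) + …: p(4)=5; p(5)=7; p(6)=11; p(7)=15; p(8)=22; p(9)=30; p(10)=42; p(11)=56; p(12)=77. So valid n = 5, 6, 7, 8, 9, 10, 11.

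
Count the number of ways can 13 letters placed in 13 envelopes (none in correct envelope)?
2,290,792,932
Using D(n) = (n-1)[D(n-1) + D(n-2)]:
D(13) = (13-1) × [D(12) + D(11)]
      = 12 × [176214841 + 14684570]
      = 12 × 190899411
      = 2,290,792,932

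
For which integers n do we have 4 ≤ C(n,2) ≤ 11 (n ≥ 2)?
4, 5

Explanation: C(3,2)=3; C(4,2)=6; C(5,2)=10; C(6,2)=15. So valid n = 4, 5.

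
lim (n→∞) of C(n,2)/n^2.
1/2
C(n,2) ≈ n^2/2! for large n. Limit = 1/2! = 1/2.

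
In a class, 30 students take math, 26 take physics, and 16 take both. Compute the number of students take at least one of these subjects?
40

Solution: |A∪B| = |A|+|B|-|A∩B| = 30+26-16 = 40.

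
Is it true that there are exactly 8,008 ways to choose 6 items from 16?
True

C(16,6) = 8,008.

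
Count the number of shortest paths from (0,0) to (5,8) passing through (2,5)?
To (2,5): C(7,2)=21. From there: C(6,3)=20. Total: 420.
Final answer: 420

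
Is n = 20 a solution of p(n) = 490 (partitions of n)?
No

Working:
Pentagonal recurrence p(n) = p(n−1) + p(n−2) − p(n−5) − p(n−7) + …: p(20) = p(19) + p(18) − p(15) − p(13) + p(8) + p(5) = 490 + 385 − 176 − 101 + 22 + 7 = 627, which does not equal 490.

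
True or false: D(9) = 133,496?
True

Solution: Derangements of 9 elements: D(9) = (9-1)·[D(8) + D(7)] = 8·[14,833 + 1,854] = 133,496.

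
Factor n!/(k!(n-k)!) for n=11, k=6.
C(11,6) = 462

This is the binomial coefficient C(11,6) = 462.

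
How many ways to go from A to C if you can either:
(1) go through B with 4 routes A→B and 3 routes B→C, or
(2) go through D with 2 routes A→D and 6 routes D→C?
24

Working:
Route via B: 4×3=12. Route via D: 2×6=12. Total: 24.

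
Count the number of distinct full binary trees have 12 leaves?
58,786

Reasoning: Using the Catalan number formula: C_n = C(2n, n) / (n+1)
C_11 = C(22, 11) / (11+1)
     = 705432 / 12
     = 58,786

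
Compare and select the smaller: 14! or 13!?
13!

Explanation: 14!=87,178,291,200, 13!=6,227,020,800. 14! > 13!.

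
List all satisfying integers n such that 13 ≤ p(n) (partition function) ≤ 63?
7, 8, 9, 10, 11

Working:
Tabulating p(n) via p(n) = p(n−1) + p(n−2) − p(n−5) − p(n−7) + …: p(6)=11; p(7)=15; p(8)=22; p(9)=30; p(10)=42; p(11)=56; p(12)=77. So valid n = 7, 8, 9, 10, 11.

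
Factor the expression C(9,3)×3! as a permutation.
P(9,3)

Solution: C(9,3)×3! = [9!/(3!(6)!)]×3! = 9!/(6)! = P(9,3) = 504.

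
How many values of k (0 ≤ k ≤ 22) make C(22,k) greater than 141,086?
9
Row 22 is unimodal and symmetric about k=22/2. C(22,6)=74,613 ≤ 141,086; C(22,7)=170,544 > 141,086; by symmetry C(22,k) > 141,086 for k = 7..15. That's 15 - 7 + 1 = 9 values.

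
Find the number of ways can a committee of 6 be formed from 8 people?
28
C(8,6) = 8! / (6! × (8-6)!)
         = 8! / (6! × 2!)
         = 28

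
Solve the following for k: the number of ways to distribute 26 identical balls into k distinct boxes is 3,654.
4

Explanation: Stars and bars: the count is C(26+k−1, k−1), increasing in k. k=2: C(27,1) = 27, k=3: C(28,2) = 378, k=4: C(29,3) = 3,654 ✓. So k = 4.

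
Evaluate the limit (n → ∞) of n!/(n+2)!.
0

Explanation: n!/(n+2)! = 1/[(n+1)(n+2)] → 0 as n → ∞.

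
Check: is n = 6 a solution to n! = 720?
Yes

Working:
6! = 6·5! = 6·120 = 720, which equals 720.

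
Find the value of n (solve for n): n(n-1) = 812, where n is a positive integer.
n² − n − 812 = 0, so n = (1 ± √(1 + 4·812))/2 = (1 ± √3,249)/2 = (1 ± 57)/2, i.e. n = 29 or n = -28. Taking the positive root, n = 29 (check: 29×28 = 812).

Answer: 29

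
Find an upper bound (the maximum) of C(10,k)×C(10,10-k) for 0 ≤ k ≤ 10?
63,504
C(10,k)·C(10,10-k) = C(10,k)², maximised at the centre k = 5: C(10,5)² = 63,504.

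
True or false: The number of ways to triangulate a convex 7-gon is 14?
False
Triangulations of a convex 7-gon are counted by the Catalan number C_5: C_5 = C(10,5)/(5+1) = 252/6 = 42.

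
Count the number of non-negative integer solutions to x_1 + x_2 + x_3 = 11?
78

Explanation: C(11+3-1, 3-1) = 78.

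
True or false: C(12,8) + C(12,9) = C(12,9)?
False

Solution: Pascal's identity gives C(13,9) = 715, whereas C(12,9) = 220.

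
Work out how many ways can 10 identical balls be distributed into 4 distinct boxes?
C(10+4-1, 4-1) = C(13, 3) = 286.
Final answer: 286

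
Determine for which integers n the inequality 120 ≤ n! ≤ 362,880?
n! is strictly increasing; 5! = 120 and 9! = 362,880, so valid n = 5, 6, 7, 8, 9.

Answer: 5, 6, 7, 8, 9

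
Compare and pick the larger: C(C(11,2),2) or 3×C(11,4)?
C(C(11,2),2)

Working:
C(C(11,2),2)=1,485, 3×C(11,4)=990.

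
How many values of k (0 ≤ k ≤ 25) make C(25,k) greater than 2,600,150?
6
Row 25 is unimodal and symmetric about k=25/2. C(25,9)=2,042,975 ≤ 2,600,150; C(25,10)=3,268,760 > 2,600,150; by symmetry C(25,k) > 2,600,150 for k = 10..15. That's 15 - 10 + 1 = 6 values.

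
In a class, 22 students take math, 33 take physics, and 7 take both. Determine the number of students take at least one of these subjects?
48

Explanation: |A∪B| = |A|+|B|-|A∩B| = 22+33-7 = 48.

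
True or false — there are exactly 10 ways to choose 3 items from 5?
True
C(5,3) = 10.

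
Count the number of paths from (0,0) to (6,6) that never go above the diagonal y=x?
132

Working:
Counted by the Catalan number C_6: C_6 = C(12,6)/(6+1) = 924/7 = 132.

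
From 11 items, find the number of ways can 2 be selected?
55
C(11,2) = 11! / (2! × (11-2)!)
         = 11! / (2! × 9!)
         = 55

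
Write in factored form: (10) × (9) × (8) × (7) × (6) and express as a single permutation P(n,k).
P(10,5) = 10!/(5)!
Product of 5 consecutive descending integers starting at 10: P(10,5) = 10!/5! = 30,240.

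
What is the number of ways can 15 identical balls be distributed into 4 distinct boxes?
C(15+4-1, 4-1) = C(18, 3) = 816.

Answer: 816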